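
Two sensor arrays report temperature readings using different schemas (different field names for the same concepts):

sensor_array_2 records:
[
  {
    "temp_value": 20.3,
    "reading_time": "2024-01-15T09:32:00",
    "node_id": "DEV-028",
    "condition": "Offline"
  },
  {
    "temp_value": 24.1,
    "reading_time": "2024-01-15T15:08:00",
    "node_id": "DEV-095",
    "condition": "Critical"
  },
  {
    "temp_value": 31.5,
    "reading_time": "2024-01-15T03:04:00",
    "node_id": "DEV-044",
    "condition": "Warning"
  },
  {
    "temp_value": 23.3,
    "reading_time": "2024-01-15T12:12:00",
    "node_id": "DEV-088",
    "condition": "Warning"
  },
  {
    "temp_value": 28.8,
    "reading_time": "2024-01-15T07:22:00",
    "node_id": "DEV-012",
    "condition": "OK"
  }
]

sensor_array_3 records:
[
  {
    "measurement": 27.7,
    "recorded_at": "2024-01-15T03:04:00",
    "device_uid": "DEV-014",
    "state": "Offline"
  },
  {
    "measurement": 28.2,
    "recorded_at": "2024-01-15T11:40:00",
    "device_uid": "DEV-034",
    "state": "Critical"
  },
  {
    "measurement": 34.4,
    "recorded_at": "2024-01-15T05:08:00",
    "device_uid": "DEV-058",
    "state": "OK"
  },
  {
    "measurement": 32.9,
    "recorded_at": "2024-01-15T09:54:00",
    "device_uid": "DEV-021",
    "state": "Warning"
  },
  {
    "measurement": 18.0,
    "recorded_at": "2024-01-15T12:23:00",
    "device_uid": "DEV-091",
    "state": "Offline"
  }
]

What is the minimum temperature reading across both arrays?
18.0

Schema mapping: "temp_value" (sensor_array_2) = "measurement" (sensor_array_3) = temperature reading

Minimum in sensor_array_2: 20.3
Minimum in sensor_array_3: 18.0

Overall minimum: min(20.3, 18.0) = 18.0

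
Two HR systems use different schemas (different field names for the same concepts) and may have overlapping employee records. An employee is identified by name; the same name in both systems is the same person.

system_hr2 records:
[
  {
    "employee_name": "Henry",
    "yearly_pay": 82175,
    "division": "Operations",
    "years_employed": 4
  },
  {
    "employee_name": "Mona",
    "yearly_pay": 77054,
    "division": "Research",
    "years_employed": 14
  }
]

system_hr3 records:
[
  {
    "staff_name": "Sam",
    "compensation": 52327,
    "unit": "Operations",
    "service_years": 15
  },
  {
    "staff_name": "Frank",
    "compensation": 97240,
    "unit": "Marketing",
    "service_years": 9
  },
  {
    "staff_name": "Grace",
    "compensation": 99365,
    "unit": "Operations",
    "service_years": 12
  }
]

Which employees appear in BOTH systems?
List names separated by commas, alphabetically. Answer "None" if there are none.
None

Schema mapping: "employee_name" (system_hr2) = "staff_name" (system_hr3) = employee name

Names in system_hr2: ['Henry', 'Mona']
Names in system_hr3: ['Frank', 'Grace', 'Sam']

Intersection: None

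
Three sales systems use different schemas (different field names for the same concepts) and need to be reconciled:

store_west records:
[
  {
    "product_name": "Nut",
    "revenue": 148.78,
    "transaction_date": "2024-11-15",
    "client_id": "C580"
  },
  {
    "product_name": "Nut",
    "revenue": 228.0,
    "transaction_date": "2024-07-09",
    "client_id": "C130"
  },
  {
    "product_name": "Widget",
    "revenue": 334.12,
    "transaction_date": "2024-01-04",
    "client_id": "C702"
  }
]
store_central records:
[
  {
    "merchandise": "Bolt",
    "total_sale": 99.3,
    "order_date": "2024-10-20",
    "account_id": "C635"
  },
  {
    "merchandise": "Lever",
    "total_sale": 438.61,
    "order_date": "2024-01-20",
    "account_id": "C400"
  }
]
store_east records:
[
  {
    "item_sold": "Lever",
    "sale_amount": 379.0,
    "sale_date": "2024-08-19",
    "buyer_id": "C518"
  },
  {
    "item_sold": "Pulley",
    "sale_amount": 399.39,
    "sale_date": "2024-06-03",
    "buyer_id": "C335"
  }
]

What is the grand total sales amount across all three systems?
2027.2

Schema reconciliation - all amount fields map to sale amount:

store_west (revenue): 710.9
store_central (total_sale): 537.91
store_east (sale_amount): 778.39

Grand total: 2027.2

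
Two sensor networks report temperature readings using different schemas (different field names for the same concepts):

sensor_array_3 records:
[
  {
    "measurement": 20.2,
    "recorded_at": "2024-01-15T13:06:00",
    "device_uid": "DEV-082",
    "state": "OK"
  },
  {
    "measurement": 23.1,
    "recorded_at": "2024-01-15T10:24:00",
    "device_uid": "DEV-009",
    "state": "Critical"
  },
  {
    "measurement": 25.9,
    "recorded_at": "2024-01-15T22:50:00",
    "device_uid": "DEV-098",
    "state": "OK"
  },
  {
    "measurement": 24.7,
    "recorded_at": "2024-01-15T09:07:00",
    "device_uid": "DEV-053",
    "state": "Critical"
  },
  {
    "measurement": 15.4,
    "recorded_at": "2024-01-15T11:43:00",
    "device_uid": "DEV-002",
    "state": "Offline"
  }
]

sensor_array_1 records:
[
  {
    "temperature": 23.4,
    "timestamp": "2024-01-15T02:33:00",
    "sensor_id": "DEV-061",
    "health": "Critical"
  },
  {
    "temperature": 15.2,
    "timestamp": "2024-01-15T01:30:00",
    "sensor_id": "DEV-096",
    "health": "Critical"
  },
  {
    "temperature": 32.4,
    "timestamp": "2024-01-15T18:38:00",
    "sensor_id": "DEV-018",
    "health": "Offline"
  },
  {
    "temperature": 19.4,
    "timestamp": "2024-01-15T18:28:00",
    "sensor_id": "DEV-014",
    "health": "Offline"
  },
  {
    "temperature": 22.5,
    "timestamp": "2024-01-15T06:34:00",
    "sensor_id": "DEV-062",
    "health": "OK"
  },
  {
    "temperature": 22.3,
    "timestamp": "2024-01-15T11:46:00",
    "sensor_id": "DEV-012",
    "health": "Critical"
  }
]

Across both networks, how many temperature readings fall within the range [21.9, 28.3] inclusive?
6

Schema mapping: "measurement" (sensor_array_3) = "temperature" (sensor_array_1) = temperature

Readings in [21.9, 28.3] from sensor_array_3: 3
Readings in [21.9, 28.3] from sensor_array_1: 3

Total count: 3 + 3 = 6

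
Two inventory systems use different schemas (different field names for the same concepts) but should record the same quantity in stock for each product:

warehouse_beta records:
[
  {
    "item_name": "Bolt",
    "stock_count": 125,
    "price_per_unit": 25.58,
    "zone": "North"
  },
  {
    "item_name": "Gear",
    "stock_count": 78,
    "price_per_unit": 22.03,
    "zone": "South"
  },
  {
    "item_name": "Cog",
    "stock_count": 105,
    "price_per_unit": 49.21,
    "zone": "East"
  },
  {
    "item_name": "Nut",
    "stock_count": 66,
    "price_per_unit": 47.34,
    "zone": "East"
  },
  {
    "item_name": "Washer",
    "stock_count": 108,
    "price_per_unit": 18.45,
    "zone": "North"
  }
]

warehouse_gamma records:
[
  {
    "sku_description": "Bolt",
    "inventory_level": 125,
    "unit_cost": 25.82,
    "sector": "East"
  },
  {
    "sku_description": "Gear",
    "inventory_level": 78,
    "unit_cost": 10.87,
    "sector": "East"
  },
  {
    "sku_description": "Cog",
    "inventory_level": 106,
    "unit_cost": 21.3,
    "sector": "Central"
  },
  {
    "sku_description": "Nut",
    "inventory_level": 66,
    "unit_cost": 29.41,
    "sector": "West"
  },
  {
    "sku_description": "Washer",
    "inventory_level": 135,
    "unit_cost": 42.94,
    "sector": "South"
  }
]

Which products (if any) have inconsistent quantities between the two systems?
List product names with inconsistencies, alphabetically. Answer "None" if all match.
Cog, Washer

Schema mappings:
- "item_name" (warehouse_beta) = "sku_description" (warehouse_gamma) = product name
- "stock_count" (warehouse_beta) = "inventory_level" (warehouse_gamma) = quantity

Comparison:
  Bolt: 125 vs 125 - MATCH
  Gear: 78 vs 78 - MATCH
  Cog: 105 vs 106 - MISMATCH
  Nut: 66 vs 66 - MATCH
  Washer: 108 vs 135 - MISMATCH

Products with inconsistencies: Cog, Washer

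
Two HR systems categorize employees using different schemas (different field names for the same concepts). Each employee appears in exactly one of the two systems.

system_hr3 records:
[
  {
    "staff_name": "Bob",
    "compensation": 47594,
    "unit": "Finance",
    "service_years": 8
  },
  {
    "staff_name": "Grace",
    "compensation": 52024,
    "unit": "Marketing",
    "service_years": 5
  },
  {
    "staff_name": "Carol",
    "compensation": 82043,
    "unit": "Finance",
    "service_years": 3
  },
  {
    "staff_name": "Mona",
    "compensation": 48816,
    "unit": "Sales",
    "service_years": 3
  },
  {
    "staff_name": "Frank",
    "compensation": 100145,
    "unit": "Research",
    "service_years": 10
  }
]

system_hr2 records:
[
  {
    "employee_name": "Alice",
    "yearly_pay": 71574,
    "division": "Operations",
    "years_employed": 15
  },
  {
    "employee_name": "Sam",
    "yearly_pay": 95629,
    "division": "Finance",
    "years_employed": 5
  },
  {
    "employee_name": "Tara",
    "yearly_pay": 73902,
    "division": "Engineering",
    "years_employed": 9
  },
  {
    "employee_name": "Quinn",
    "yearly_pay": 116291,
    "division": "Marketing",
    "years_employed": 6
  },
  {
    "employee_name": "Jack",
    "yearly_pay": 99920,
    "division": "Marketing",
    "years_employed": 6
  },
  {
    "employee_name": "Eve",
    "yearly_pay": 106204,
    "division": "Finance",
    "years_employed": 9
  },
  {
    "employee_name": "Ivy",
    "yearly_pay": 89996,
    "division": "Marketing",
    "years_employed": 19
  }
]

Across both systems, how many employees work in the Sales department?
1

Schema mapping: "unit" (system_hr3) = "division" (system_hr2) = department

Sales employees in system_hr3: 1
Sales employees in system_hr2: 0

Total in Sales: 1 + 0 = 1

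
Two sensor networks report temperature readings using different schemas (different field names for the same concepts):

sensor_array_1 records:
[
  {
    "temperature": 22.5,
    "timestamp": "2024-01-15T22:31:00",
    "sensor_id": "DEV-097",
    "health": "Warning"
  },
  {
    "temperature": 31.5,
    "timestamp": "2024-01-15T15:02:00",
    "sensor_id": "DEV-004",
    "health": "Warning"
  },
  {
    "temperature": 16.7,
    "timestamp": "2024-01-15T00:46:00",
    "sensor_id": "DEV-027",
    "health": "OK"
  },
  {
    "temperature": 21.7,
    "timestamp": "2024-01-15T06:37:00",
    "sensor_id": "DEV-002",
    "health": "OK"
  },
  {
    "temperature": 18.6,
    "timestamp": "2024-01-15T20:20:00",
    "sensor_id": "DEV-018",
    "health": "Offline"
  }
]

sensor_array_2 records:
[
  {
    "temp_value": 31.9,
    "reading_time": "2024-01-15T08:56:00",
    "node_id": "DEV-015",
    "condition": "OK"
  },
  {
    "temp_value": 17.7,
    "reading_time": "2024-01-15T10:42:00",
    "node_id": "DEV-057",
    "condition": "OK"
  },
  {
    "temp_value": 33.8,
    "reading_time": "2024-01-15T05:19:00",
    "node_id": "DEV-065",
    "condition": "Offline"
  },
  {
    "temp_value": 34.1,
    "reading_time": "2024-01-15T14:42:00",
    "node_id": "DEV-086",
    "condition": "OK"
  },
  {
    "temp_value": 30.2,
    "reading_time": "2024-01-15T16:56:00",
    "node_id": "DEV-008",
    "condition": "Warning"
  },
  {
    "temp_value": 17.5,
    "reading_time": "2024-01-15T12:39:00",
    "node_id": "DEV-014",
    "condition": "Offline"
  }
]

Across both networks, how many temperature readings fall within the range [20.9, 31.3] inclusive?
3

Schema mapping: "temperature" (sensor_array_1) = "temp_value" (sensor_array_2) = temperature

Readings in [20.9, 31.3] from sensor_array_1: 2
Readings in [20.9, 31.3] from sensor_array_2: 1

Total count: 2 + 1 = 3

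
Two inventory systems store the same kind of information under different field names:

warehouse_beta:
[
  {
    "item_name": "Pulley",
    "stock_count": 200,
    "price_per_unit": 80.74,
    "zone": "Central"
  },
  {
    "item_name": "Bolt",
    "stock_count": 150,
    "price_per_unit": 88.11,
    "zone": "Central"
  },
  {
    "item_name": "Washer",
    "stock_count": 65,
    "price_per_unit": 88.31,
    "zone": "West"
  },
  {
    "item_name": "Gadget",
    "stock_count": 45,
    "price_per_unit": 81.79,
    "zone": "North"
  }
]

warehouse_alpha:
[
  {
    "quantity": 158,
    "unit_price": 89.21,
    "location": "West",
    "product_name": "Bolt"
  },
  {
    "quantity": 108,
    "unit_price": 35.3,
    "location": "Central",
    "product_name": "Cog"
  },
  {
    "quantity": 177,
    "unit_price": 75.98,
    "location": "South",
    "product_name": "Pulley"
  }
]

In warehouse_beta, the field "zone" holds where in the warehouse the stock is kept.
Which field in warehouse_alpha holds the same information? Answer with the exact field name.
location

In warehouse_beta, "zone" holds where in the warehouse the stock is kept.
The fields in warehouse_alpha are: "quantity", "unit_price", "location", "product_name".
"location" is the match: the name refers to the same concept and its values are area labels (e.g. 'Central', 'South').
The other fields ("quantity", "unit_price", "product_name") hold different kinds of data.

So "zone" in warehouse_beta corresponds to "location" in warehouse_alpha.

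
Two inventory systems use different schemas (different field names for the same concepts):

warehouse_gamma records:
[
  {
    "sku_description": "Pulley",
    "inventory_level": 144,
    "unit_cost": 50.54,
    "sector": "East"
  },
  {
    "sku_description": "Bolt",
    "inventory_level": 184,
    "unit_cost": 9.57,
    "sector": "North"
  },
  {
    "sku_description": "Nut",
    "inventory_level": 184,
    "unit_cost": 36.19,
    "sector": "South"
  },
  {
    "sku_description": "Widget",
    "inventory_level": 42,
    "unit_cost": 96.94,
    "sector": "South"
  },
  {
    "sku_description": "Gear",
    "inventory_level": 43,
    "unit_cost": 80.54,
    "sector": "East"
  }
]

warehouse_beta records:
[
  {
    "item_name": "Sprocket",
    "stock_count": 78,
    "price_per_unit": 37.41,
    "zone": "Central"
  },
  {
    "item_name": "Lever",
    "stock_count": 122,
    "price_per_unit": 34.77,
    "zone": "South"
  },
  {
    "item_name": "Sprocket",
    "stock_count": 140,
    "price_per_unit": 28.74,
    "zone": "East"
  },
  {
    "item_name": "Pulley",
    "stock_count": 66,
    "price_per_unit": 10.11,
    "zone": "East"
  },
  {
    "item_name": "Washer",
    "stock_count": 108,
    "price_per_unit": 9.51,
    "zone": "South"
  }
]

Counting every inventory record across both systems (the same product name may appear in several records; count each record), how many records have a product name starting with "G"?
1

Schema mapping: "sku_description" (warehouse_gamma) = "item_name" (warehouse_beta) = product name

Records with product name starting with "G" in warehouse_gamma: 1
Records with product name starting with "G" in warehouse_beta: 0

Total: 1 + 0 = 1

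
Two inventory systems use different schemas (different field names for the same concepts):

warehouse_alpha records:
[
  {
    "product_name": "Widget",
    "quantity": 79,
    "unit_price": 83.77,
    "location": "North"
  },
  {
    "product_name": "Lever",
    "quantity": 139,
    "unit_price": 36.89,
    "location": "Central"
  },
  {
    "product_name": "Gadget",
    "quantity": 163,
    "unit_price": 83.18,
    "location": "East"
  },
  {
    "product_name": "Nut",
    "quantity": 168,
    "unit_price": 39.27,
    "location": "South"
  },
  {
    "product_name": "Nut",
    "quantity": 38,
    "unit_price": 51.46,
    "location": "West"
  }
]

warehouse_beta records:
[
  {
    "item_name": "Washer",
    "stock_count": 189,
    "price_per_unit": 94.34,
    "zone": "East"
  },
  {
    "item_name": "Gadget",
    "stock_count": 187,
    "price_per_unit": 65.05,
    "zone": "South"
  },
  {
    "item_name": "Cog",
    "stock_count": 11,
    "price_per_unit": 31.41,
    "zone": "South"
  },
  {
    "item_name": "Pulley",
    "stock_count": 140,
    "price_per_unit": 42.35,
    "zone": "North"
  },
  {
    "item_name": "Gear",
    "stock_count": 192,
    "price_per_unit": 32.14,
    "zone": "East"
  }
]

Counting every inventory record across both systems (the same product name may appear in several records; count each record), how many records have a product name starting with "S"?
0

Schema mapping: "product_name" (warehouse_alpha) = "item_name" (warehouse_beta) = product name

Records with product name starting with "S" in warehouse_alpha: 0
Records with product name starting with "S" in warehouse_beta: 0

Total: 0 + 0 = 0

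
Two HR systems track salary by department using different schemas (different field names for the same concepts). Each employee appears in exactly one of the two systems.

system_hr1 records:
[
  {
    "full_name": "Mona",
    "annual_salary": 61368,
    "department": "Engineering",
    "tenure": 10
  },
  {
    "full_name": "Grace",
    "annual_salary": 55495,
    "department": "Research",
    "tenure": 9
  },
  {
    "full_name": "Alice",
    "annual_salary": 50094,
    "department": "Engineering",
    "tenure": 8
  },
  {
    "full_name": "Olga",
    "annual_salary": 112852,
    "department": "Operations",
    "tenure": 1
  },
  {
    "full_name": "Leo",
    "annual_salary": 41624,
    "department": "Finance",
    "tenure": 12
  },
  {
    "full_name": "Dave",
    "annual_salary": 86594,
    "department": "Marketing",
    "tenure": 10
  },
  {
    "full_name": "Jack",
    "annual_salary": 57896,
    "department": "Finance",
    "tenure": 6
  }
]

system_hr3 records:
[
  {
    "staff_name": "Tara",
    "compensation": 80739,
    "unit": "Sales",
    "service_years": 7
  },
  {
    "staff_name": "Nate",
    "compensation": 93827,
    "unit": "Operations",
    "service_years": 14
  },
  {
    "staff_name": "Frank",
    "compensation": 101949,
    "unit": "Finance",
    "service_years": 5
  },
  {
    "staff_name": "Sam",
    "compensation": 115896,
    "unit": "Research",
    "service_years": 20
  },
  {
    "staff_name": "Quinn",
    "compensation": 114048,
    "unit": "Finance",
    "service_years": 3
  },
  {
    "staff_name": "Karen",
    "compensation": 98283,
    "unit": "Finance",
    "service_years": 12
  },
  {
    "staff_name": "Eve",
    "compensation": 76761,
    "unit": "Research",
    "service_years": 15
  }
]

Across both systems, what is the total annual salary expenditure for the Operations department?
206679

Schema mappings:
- "department" (system_hr1) = "unit" (system_hr3) = department
- "annual_salary" (system_hr1) = "compensation" (system_hr3) = salary

Operations salaries from system_hr1: 112852
Operations salaries from system_hr3: 93827

Total: 112852 + 93827 = 206679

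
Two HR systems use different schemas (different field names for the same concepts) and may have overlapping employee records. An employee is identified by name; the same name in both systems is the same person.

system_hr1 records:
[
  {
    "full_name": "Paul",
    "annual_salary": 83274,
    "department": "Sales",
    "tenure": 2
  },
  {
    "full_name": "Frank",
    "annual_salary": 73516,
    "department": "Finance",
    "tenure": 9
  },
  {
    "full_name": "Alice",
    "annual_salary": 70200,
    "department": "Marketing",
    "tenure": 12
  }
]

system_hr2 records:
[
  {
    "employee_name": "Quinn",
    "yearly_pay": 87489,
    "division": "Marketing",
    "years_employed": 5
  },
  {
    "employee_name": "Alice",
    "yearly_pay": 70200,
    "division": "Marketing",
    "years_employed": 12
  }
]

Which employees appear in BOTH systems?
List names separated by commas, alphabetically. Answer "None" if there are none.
Alice

Schema mapping: "full_name" (system_hr1) = "employee_name" (system_hr2) = employee name

Names in system_hr1: ['Alice', 'Frank', 'Paul']
Names in system_hr2: ['Alice', 'Quinn']

Intersection: ['Alice']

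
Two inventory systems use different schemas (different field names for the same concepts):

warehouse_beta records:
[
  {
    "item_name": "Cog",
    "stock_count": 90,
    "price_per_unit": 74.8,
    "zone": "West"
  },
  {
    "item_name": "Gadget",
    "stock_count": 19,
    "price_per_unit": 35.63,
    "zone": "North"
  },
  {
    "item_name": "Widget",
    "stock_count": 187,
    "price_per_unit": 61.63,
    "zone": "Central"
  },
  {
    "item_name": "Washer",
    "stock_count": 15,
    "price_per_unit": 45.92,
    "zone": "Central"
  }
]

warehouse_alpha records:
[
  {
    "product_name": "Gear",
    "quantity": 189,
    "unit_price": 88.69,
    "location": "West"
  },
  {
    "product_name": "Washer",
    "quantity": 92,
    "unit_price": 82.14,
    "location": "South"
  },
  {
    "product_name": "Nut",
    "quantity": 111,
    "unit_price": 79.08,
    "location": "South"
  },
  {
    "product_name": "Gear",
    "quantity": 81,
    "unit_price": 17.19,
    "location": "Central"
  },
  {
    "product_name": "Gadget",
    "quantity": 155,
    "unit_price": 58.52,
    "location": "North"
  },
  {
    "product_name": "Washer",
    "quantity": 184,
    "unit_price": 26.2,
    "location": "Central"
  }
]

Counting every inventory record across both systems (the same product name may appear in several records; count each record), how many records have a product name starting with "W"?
4

Schema mapping: "item_name" (warehouse_beta) = "product_name" (warehouse_alpha) = product name

Records with product name starting with "W" in warehouse_beta: 2
Records with product name starting with "W" in warehouse_alpha: 2

Total: 2 + 2 = 4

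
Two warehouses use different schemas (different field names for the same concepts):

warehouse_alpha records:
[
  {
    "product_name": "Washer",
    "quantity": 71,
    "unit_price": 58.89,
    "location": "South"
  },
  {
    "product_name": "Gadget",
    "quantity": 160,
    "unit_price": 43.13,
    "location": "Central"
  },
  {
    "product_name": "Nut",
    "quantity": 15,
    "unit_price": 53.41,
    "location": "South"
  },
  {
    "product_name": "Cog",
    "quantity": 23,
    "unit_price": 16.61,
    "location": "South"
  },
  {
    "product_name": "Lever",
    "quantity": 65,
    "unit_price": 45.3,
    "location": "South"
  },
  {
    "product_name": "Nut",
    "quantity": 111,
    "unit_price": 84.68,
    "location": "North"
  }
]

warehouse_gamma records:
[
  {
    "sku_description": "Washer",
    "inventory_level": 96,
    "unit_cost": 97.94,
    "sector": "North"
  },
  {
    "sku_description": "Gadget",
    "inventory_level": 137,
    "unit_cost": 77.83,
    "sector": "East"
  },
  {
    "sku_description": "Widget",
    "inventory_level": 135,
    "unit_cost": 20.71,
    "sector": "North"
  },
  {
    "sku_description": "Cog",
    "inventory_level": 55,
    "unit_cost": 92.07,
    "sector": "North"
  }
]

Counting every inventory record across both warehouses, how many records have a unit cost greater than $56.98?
5

Schema mapping: "unit_price" (warehouse_alpha) = "unit_cost" (warehouse_gamma) = unit cost

Records > $56.98 in warehouse_alpha: 2
Records > $56.98 in warehouse_gamma: 3

Total count: 2 + 3 = 5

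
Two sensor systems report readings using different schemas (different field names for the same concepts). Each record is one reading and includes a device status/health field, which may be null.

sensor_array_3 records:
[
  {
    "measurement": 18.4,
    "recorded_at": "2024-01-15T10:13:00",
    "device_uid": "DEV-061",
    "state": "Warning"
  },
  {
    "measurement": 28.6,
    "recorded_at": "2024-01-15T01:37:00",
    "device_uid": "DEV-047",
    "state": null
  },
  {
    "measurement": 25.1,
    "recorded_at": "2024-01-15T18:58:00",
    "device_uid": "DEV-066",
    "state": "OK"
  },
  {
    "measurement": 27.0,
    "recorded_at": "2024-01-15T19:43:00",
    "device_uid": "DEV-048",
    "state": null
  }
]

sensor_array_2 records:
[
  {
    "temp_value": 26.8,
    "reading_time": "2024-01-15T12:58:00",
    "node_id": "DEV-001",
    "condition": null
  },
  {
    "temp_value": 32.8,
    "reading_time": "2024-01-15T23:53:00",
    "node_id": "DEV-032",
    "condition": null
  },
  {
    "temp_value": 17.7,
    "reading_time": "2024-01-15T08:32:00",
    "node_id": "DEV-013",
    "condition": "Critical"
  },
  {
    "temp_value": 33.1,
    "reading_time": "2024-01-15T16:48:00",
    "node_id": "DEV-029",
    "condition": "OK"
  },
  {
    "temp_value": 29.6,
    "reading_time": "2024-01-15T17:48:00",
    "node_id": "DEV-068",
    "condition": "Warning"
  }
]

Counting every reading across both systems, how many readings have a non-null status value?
5

Schema mapping: "state" (sensor_array_3) = "condition" (sensor_array_2) = status

Non-null in sensor_array_3: 2
Non-null in sensor_array_2: 3

Total non-null: 2 + 3 = 5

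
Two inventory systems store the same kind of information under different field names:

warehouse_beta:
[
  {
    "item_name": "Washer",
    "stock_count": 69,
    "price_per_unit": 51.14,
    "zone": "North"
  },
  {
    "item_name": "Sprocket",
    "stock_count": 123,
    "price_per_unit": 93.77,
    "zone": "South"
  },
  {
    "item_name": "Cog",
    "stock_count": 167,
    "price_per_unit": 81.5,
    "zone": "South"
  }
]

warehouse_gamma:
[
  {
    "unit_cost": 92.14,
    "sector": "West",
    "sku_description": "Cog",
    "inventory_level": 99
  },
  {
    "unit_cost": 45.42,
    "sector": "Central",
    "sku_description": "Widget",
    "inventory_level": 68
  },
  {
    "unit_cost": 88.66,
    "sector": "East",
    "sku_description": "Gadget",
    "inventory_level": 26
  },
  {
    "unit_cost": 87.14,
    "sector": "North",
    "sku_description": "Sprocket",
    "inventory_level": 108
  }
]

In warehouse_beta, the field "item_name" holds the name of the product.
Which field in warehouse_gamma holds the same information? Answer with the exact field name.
sku_description

In warehouse_beta, "item_name" holds the name of the product.
The fields in warehouse_gamma are: "unit_cost", "sector", "sku_description", "inventory_level".
"sku_description" is the match: the name refers to the same concept and its values are product-name strings (e.g. 'Cog', 'Gadget').
The other fields ("unit_cost", "sector", "inventory_level") hold different kinds of data.

So "item_name" in warehouse_beta corresponds to "sku_description" in warehouse_gamma.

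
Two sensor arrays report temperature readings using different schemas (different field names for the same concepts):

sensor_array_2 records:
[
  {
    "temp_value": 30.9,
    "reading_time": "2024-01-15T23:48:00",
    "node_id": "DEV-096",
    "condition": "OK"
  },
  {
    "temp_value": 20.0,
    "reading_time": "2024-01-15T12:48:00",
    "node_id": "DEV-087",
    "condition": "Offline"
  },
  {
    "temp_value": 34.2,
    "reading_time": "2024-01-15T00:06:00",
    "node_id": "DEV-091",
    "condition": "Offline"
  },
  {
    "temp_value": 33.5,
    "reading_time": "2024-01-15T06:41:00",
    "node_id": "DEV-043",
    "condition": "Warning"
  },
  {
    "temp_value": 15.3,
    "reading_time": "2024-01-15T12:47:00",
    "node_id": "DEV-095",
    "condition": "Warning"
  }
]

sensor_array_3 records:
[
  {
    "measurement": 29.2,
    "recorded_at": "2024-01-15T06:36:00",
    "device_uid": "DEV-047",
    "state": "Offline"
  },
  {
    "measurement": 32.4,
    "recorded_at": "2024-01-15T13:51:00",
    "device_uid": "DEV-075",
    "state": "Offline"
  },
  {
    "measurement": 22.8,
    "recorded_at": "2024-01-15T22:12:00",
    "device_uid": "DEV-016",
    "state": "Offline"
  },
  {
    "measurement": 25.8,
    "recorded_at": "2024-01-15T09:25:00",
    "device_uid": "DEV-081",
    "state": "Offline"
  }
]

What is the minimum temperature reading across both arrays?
15.3

Schema mapping: "temp_value" (sensor_array_2) = "measurement" (sensor_array_3) = temperature reading

Minimum in sensor_array_2: 15.3
Minimum in sensor_array_3: 22.8

Overall minimum: min(15.3, 22.8) = 15.3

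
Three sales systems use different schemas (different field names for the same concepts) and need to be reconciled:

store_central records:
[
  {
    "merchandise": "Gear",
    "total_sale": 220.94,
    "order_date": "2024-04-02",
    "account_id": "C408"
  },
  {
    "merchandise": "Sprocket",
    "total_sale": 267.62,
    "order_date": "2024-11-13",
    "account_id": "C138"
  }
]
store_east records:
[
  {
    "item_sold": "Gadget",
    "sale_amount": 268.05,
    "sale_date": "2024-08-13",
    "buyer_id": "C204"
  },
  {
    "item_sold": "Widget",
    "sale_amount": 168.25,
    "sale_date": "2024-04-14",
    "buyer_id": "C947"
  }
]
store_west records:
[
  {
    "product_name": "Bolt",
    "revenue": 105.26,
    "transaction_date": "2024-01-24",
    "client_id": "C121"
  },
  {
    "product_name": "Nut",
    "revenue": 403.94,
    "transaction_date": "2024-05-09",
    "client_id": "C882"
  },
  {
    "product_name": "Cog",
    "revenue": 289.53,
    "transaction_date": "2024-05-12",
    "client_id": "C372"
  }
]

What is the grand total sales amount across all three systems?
1723.59

Schema reconciliation - all amount fields map to sale amount:

store_central (total_sale): 488.56
store_east (sale_amount): 436.3
store_west (revenue): 798.73

Grand total: 1723.59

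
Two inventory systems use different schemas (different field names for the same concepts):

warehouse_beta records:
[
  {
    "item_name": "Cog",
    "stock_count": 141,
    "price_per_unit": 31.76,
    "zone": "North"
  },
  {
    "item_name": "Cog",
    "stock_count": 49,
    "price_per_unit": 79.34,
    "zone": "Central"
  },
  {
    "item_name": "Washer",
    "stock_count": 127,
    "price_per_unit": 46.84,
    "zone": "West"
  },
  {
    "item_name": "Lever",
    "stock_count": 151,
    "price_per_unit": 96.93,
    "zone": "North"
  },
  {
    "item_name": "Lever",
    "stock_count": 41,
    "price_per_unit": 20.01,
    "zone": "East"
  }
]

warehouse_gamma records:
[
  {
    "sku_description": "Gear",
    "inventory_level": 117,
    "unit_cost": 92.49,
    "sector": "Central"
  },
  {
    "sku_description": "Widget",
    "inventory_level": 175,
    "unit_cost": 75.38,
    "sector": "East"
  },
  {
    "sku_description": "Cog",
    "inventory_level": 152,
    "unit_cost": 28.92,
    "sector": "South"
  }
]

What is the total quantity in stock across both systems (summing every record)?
953

To reconcile these schemas, identify the field holding the quantity in stock in each system:
1. In warehouse_beta it is "stock_count"
2. In warehouse_gamma it is "inventory_level"

From warehouse_beta: 141 + 49 + 127 + 151 + 41 = 509
From warehouse_gamma: 117 + 175 + 152 = 444

Total: 509 + 444 = 953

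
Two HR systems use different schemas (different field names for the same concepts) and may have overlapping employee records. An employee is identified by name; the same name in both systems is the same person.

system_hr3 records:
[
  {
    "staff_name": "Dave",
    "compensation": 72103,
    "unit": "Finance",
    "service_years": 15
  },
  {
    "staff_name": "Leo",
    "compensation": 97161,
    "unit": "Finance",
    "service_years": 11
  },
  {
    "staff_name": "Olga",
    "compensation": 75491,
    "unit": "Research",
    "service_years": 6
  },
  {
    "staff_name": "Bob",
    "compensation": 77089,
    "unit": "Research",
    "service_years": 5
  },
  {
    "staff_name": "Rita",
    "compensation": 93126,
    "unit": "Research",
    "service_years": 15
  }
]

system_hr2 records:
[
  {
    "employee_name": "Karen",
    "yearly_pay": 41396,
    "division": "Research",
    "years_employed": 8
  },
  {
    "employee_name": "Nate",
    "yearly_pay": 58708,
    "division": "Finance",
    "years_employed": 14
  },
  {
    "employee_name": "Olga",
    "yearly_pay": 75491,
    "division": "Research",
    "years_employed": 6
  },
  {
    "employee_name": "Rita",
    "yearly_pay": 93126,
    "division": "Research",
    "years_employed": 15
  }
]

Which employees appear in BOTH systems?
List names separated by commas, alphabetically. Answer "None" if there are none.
Olga, Rita

Schema mapping: "staff_name" (system_hr3) = "employee_name" (system_hr2) = employee name

Names in system_hr3: ['Bob', 'Dave', 'Leo', 'Olga', 'Rita']
Names in system_hr2: ['Karen', 'Nate', 'Olga', 'Rita']

Intersection: ['Olga', 'Rita']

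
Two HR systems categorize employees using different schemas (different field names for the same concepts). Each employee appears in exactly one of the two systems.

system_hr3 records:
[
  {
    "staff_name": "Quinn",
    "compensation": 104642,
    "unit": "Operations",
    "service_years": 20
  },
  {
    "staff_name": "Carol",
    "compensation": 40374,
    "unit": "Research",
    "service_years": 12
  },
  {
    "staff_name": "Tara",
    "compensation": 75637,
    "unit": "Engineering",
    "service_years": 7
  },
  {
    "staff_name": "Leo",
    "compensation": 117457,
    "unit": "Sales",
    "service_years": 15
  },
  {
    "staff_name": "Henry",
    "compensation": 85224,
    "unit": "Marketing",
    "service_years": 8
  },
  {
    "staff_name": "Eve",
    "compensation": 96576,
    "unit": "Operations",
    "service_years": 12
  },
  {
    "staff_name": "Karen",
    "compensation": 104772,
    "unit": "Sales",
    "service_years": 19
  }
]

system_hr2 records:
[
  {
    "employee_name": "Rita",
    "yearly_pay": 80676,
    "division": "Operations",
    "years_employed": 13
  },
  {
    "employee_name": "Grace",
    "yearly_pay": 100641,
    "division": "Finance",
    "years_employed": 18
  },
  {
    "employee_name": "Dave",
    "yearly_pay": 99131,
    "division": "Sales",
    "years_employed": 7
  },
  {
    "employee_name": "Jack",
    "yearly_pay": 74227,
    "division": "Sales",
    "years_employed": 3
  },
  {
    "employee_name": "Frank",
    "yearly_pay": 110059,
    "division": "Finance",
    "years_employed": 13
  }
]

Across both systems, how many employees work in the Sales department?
4

Schema mapping: "unit" (system_hr3) = "division" (system_hr2) = department

Sales employees in system_hr3: 2
Sales employees in system_hr2: 2

Total in Sales: 2 + 2 = 4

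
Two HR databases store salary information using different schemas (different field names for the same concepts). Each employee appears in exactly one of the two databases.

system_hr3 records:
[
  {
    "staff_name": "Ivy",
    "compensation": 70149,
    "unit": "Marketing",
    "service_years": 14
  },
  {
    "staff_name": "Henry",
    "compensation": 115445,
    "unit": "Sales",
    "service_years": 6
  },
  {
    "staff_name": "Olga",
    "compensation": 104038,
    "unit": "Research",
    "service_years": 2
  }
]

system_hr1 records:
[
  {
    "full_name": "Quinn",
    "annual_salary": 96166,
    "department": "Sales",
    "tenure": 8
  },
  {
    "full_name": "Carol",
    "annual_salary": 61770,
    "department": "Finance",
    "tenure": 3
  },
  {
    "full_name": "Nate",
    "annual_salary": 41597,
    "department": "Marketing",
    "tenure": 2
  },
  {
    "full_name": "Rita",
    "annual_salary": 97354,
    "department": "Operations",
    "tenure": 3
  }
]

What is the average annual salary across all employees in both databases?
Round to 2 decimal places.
83788.43

Schema mapping: "compensation" (system_hr3) = "annual_salary" (system_hr1) = annual salary

All salaries: [70149, 115445, 104038, 96166, 61770, 41597, 97354]
Sum: 586519
Count: 7
Average: 586519 / 7 = 83788.43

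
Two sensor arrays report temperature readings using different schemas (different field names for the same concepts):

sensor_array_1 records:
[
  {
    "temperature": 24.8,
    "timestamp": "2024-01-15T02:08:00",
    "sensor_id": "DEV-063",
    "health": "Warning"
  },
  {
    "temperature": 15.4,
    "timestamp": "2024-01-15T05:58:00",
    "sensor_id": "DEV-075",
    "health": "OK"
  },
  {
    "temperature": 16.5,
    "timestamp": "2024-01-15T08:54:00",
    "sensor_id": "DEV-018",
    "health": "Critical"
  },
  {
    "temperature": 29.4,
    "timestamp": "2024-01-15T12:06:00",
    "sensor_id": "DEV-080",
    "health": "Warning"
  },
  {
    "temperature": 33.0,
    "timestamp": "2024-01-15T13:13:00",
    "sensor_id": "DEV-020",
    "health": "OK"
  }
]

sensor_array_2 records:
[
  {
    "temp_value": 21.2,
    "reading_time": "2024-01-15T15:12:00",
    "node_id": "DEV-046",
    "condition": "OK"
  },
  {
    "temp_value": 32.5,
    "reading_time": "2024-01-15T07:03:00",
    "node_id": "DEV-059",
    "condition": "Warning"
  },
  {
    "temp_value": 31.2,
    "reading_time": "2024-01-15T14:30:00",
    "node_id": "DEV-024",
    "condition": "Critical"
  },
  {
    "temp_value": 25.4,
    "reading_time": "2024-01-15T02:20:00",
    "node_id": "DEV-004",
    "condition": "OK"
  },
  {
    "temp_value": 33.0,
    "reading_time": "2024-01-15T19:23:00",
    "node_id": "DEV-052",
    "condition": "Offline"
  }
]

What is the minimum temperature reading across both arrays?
15.4

Schema mapping: "temperature" (sensor_array_1) = "temp_value" (sensor_array_2) = temperature reading

Minimum in sensor_array_1: 15.4
Minimum in sensor_array_2: 21.2

Overall minimum: min(15.4, 21.2) = 15.4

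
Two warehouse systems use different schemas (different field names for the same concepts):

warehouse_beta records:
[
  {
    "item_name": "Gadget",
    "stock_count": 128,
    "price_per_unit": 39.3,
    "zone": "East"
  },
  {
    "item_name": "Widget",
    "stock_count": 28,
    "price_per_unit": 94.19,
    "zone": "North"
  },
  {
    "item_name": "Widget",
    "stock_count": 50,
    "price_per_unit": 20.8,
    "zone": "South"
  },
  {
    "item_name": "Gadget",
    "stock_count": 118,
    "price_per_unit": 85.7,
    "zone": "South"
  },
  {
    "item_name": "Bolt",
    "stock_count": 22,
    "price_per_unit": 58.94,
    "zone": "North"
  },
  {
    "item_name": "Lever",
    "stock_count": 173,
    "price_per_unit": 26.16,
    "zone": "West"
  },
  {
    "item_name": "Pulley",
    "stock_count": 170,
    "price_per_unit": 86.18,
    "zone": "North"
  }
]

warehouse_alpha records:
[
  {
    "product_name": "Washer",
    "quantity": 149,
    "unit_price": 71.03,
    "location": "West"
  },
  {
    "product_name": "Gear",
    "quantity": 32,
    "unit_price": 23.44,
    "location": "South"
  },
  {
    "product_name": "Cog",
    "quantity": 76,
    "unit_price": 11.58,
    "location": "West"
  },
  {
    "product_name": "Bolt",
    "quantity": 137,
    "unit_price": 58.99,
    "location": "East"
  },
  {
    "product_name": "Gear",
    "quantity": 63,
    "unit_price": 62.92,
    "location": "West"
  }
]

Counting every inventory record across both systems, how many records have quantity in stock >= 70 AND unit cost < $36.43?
2

Schema mappings:
- "stock_count" (warehouse_beta) = "quantity" (warehouse_alpha) = quantity
- "price_per_unit" (warehouse_beta) = "unit_price" (warehouse_alpha) = unit cost

Records meeting both conditions in warehouse_beta: 1
Records meeting both conditions in warehouse_alpha: 1

Total: 1 + 1 = 2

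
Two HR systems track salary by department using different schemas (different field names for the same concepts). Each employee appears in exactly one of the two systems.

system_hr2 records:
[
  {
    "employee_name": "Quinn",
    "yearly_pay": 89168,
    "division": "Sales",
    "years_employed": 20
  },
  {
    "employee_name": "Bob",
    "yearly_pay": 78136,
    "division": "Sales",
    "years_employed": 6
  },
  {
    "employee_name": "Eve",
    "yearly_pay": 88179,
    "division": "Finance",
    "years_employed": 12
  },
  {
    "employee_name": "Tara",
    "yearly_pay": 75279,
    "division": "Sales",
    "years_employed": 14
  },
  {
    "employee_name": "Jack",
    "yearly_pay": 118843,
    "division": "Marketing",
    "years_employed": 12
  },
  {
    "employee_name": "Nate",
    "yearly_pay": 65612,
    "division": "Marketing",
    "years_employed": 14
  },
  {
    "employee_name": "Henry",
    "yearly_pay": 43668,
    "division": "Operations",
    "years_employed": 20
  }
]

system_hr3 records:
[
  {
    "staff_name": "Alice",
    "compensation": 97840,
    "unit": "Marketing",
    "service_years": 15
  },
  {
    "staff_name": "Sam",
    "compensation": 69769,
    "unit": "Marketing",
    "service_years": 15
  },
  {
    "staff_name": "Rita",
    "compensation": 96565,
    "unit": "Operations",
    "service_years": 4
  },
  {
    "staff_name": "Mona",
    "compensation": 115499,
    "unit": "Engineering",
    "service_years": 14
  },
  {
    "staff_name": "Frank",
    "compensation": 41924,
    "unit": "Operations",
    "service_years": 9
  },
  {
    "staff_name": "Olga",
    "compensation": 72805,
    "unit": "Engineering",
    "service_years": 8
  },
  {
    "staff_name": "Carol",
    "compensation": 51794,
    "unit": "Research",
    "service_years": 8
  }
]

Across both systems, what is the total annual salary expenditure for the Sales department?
242583

Schema mappings:
- "division" (system_hr2) = "unit" (system_hr3) = department
- "yearly_pay" (system_hr2) = "compensation" (system_hr3) = salary

Sales salaries from system_hr2: 242583
Sales salaries from system_hr3: 0

Total: 242583 + 0 = 242583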